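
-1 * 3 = -3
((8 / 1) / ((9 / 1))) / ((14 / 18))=8 / 7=1.14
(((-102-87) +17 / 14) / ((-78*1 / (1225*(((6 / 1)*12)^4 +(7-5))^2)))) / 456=83067029367050188075 / 17784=4670885591939394.29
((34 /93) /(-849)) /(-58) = 0.00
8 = 8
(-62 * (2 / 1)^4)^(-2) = 1 / 984064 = 0.00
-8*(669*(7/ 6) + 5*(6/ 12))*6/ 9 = -4176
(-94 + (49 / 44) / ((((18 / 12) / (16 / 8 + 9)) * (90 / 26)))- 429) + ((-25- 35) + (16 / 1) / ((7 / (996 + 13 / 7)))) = 1700.18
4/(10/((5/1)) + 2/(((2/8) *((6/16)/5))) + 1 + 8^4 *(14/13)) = 156/176309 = 0.00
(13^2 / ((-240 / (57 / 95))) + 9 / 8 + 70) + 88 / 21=629101 / 8400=74.89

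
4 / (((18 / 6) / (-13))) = -52 / 3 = -17.33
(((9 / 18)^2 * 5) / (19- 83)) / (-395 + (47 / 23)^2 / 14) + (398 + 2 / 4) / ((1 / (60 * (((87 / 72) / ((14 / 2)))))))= 10810083360485 / 2619152256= 4127.32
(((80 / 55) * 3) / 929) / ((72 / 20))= 0.00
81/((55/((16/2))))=648/55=11.78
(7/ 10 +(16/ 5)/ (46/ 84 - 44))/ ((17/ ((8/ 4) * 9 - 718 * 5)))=-20415766/ 155125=-131.61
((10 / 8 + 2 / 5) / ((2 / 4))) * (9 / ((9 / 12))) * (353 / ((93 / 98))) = 2283204 / 155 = 14730.35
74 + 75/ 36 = 913/ 12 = 76.08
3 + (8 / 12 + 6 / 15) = 4.07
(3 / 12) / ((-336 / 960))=-5 / 7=-0.71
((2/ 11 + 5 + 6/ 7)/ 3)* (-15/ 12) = -775/ 308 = -2.52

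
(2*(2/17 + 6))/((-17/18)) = -3744/289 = -12.96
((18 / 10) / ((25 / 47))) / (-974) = -0.00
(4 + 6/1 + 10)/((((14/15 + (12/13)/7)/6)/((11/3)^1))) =300300/727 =413.07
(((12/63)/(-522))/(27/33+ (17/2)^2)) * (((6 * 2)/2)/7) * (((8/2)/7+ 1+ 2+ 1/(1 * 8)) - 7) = 814/57563289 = 0.00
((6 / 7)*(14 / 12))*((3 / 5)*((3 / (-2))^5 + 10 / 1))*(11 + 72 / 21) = 3333 / 160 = 20.83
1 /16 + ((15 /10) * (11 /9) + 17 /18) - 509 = -506.16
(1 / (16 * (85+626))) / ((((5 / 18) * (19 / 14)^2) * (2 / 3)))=147 / 570380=0.00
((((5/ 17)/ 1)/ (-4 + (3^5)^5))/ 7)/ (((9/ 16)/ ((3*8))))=640/ 302482033569723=0.00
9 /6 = 3 /2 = 1.50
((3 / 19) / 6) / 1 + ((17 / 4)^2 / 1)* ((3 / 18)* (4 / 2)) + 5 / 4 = 6655 / 912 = 7.30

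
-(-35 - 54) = 89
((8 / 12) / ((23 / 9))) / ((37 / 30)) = 180 / 851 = 0.21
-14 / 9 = -1.56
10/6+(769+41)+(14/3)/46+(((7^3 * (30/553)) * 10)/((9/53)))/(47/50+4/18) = 5002142804/2850873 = 1754.60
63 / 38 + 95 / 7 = 15.23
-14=-14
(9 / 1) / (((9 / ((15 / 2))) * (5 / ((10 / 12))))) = 5 / 4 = 1.25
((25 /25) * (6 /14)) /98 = 3 /686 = 0.00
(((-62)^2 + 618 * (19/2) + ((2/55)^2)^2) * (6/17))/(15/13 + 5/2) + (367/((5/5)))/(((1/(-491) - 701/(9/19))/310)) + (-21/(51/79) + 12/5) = 40175499149383514474/48322233291303125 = 831.41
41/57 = 0.72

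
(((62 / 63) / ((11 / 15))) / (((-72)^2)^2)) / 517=0.00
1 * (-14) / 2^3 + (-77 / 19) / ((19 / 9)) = -5299 / 1444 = -3.67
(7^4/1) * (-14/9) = -33614/9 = -3734.89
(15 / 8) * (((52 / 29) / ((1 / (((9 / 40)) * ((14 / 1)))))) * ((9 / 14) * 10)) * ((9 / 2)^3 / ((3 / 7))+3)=27246375 / 1856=14680.16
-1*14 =-14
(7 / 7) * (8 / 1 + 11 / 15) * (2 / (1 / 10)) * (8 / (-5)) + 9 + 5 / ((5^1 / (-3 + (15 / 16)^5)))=-4289868127 / 15728640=-272.74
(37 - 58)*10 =-210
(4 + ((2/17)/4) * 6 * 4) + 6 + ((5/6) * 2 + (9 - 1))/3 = 2131/153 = 13.93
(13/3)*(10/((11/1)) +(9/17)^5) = 4.12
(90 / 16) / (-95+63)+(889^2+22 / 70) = 7081277401 / 8960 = 790321.14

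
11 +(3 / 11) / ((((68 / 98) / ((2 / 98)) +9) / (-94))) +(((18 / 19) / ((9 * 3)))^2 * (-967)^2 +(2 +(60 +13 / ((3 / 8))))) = 1933731827 / 1536777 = 1258.30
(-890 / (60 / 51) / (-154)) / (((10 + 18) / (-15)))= -22695 / 8624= -2.63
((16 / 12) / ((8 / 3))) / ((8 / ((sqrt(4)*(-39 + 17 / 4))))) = -139 / 32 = -4.34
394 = 394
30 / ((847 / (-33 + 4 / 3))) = -950 / 847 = -1.12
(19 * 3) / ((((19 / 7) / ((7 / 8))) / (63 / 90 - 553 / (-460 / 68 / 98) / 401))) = 280352079 / 737840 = 379.96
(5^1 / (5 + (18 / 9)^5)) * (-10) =-50 / 37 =-1.35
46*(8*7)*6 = 15456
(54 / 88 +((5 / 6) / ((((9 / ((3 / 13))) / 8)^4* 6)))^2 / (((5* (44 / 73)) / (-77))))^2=137002689091307105718055050980089 / 363838877508833111557607789152656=0.38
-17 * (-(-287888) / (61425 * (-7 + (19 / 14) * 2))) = 2447048 / 131625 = 18.59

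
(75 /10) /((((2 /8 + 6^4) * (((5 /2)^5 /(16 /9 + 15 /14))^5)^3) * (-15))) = -488929750576628074797886806565886143032183567018096590848 /134155143369997619458404476186725473951344249357031657154948334209620952606201171875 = -0.00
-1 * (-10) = 10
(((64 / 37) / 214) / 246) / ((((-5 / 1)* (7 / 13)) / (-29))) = 6032 / 17043495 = 0.00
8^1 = 8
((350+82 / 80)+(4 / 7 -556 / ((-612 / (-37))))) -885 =-24291049 / 42840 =-567.02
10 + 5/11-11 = -6/11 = -0.55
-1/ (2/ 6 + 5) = -3/ 16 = -0.19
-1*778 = -778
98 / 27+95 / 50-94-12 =-27127 / 270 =-100.47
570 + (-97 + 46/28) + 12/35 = 33249/70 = 474.99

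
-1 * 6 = -6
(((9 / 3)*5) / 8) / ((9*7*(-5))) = -1 / 168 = -0.01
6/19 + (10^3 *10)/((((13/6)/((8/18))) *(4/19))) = 7220234/741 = 9743.91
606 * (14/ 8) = 2121/ 2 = 1060.50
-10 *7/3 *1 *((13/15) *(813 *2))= -98644/3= -32881.33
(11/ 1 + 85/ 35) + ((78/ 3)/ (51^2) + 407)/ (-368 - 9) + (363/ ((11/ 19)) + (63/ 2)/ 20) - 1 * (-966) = 441199551817/ 274561560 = 1606.92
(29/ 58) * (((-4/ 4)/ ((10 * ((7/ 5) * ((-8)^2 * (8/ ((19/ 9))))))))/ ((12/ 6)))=-19/ 258048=-0.00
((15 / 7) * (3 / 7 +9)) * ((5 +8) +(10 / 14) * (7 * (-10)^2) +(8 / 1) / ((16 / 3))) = 10395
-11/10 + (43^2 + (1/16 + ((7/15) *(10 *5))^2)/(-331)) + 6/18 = 440078923/238320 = 1846.59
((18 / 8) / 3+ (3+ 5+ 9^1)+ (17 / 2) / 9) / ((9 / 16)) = 2692 / 81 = 33.23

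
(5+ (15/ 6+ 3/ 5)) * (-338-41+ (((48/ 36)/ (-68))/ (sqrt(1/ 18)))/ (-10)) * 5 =-30699/ 2+ 81 * sqrt(2)/ 340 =-15349.16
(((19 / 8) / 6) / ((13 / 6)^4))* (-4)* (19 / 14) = -19494 / 199927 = -0.10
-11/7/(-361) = 11/2527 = 0.00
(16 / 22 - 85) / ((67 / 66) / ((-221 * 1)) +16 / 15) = -2048670 / 25819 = -79.35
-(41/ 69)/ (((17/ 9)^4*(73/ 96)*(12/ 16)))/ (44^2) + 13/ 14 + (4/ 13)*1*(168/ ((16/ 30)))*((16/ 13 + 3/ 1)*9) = 148198833554480507/ 40146389357074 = 3691.46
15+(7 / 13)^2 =2584 / 169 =15.29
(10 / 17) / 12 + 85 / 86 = 2275 / 2193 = 1.04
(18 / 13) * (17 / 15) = 102 / 65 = 1.57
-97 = -97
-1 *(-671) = 671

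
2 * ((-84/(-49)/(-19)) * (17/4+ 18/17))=-114/119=-0.96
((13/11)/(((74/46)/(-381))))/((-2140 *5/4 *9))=37973/3266175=0.01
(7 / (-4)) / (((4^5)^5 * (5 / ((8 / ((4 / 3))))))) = -21 / 11258999068426240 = -0.00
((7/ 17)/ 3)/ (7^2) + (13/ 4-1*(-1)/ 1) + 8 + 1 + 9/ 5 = 107477/ 7140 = 15.05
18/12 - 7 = -5.50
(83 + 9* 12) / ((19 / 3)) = 573 / 19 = 30.16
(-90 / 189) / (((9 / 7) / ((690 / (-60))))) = 115 / 27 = 4.26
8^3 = 512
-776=-776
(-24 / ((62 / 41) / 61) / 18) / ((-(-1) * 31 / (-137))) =685274 / 2883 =237.69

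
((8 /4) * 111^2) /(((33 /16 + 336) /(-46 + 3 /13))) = -26065760 /7813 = -3336.20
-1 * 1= -1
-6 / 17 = -0.35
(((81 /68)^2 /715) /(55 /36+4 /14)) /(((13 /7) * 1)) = 2893401 /4910474140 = 0.00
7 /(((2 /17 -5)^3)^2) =168962983 /326940373369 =0.00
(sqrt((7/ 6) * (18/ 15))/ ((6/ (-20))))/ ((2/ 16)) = -16 * sqrt(35)/ 3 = -31.55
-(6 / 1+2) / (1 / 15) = -120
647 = 647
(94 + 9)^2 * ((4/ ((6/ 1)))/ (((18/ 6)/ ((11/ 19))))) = 233398/ 171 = 1364.90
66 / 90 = 11 / 15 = 0.73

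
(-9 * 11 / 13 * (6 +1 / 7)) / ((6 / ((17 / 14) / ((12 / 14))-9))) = 473 / 8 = 59.12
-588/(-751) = 588/751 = 0.78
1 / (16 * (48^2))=1 / 36864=0.00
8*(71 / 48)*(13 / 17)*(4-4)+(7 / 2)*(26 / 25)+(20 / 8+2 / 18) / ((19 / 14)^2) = 410809 / 81225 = 5.06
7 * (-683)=-4781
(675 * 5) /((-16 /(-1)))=3375 /16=210.94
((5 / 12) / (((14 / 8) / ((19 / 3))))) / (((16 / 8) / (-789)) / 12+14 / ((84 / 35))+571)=24985 / 9557548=0.00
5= 5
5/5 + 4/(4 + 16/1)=6/5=1.20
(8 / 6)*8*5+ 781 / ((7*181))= 205063 / 3801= 53.95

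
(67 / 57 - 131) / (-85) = 1480 / 969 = 1.53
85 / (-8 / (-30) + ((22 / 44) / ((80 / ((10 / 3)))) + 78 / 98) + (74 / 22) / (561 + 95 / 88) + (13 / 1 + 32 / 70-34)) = -4.37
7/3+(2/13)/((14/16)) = 2.51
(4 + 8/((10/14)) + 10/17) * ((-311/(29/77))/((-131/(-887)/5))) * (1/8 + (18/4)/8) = -156779739809/516664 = -303446.22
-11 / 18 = -0.61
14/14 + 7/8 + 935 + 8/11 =82509/88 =937.60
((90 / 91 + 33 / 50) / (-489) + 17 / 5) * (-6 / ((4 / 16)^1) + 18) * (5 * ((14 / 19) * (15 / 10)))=-22671981 / 201305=-112.63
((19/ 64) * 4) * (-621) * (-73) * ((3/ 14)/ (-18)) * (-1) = 287109/ 448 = 640.87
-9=-9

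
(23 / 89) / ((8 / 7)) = 161 / 712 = 0.23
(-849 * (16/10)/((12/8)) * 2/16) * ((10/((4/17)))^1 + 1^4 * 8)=-28583/5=-5716.60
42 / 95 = 0.44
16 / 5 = 3.20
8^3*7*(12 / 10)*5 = 21504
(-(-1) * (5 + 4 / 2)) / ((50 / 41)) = 287 / 50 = 5.74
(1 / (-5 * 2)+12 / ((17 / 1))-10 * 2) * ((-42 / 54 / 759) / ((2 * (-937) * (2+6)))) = -7693 / 5803253280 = -0.00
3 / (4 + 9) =3 / 13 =0.23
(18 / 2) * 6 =54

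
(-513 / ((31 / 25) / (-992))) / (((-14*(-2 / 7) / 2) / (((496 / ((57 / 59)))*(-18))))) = -1896307200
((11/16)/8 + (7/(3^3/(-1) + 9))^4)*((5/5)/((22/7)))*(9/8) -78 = -1280347483/16422912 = -77.96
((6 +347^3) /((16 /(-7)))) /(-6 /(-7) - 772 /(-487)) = -997042171727 /133216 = -7484402.56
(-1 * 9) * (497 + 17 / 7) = -31464 / 7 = -4494.86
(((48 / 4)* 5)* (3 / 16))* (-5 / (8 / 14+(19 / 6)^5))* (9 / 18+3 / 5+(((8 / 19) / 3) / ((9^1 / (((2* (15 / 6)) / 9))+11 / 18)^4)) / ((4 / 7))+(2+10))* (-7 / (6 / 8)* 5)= 107.80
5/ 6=0.83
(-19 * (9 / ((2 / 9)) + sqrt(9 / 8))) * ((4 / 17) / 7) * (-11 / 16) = 18.25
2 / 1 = 2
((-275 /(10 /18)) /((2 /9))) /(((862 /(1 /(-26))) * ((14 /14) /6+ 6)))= 13365 /829244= 0.02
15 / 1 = 15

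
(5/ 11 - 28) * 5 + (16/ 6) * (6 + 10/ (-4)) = -4237/ 33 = -128.39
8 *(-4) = -32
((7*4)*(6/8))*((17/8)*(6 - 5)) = 44.62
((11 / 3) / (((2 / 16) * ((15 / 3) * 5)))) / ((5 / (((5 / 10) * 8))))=352 / 375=0.94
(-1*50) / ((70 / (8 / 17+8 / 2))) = -380 / 119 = -3.19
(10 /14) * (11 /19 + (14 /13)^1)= 2045 /1729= 1.18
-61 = -61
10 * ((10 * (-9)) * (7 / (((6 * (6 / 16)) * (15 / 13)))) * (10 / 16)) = -4550 / 3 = -1516.67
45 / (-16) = -45 / 16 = -2.81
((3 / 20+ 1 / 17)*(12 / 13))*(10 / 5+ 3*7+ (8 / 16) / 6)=19667 / 4420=4.45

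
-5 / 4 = -1.25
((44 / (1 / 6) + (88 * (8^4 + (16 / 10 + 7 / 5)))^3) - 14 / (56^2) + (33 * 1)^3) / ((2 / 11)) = 258133554032751809.48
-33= -33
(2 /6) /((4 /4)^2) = 0.33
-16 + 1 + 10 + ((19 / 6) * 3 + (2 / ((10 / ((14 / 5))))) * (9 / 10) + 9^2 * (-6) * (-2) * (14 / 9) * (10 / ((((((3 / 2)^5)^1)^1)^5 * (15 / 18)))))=14964950048953 / 2615088300750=5.72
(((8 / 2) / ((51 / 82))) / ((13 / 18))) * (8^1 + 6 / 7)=122016 / 1547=78.87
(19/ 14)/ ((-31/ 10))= -95/ 217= -0.44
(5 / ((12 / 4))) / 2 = 5 / 6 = 0.83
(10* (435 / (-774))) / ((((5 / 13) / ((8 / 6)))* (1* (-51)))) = 7540 / 19737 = 0.38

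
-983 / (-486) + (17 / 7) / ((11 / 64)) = 604459 / 37422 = 16.15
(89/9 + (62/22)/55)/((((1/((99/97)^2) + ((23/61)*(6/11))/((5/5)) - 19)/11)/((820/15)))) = -4467016092/13328065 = -335.16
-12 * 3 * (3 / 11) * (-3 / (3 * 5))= 108 / 55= 1.96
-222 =-222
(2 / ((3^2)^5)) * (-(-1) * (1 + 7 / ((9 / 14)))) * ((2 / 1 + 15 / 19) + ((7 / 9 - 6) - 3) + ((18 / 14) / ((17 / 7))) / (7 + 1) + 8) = 6553001 / 6179595948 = 0.00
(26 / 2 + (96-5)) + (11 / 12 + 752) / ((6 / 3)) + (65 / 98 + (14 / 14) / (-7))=565631 / 1176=480.98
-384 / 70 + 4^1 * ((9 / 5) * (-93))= -23628 / 35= -675.09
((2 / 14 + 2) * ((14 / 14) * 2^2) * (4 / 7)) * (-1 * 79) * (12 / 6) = -37920 / 49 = -773.88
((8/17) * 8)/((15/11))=704/255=2.76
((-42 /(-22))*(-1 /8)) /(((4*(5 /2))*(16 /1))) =-0.00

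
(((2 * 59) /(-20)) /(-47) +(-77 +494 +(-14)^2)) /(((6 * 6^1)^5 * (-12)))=-288169 /341029232640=-0.00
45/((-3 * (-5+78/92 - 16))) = 230/309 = 0.74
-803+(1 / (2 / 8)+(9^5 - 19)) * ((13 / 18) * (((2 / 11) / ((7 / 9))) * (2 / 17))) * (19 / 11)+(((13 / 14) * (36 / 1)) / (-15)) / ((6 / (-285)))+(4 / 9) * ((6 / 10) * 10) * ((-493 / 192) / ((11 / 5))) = 1373747107 / 1036728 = 1325.08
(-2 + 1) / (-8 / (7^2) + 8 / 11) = -539 / 304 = -1.77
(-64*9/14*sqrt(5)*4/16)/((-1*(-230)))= -36*sqrt(5)/805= -0.10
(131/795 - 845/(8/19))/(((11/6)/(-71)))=906150067/11660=77714.41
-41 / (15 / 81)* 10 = -2214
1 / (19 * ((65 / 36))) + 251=310021 / 1235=251.03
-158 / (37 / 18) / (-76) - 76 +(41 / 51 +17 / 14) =-36626915 / 501942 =-72.97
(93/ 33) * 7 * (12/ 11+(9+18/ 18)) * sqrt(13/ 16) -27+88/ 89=-2315/ 89+13237 * sqrt(13)/ 242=171.21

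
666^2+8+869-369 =444064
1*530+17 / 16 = 531.06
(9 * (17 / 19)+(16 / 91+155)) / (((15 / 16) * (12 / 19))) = 125432 / 455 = 275.67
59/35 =1.69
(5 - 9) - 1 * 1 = -5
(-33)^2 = 1089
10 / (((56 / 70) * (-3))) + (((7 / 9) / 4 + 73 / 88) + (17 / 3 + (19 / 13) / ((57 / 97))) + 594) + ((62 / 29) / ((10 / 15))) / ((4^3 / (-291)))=1396011127 / 2388672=584.43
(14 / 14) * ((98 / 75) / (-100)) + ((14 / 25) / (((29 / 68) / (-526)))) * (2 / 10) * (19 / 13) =-285447113 / 1413750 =-201.91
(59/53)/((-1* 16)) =-59/848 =-0.07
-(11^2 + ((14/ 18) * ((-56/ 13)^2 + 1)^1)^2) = -815154586/ 2313441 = -352.36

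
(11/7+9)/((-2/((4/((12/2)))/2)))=-1.76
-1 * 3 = -3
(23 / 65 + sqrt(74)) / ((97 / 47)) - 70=-440269 / 6305 + 47 *sqrt(74) / 97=-65.66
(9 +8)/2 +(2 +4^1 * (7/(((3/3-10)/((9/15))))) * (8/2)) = 91/30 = 3.03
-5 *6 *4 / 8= -15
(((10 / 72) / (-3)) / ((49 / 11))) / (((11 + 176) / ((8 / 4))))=-5 / 44982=-0.00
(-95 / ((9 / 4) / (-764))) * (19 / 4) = 153224.44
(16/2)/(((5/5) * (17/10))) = 80/17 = 4.71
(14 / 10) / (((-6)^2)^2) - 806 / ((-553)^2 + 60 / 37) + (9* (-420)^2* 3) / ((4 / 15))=1309552482333678391 / 73321154640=17860500.00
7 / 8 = 0.88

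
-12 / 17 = -0.71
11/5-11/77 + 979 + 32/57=1958329/1995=981.62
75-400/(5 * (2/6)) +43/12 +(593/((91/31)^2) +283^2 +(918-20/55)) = 88446486125/1093092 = 80914.04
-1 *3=-3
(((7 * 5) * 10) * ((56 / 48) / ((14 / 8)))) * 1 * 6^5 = 1814400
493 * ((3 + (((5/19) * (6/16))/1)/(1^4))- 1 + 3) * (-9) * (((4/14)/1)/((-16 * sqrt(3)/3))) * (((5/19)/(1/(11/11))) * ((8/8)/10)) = 3438675 * sqrt(3)/323456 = 18.41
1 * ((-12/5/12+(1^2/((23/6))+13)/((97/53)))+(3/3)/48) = 3783667/535440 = 7.07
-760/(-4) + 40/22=2110/11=191.82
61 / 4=15.25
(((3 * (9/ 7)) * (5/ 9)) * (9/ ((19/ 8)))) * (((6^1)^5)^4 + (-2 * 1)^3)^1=564093016466857920/ 19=29689106129834627.37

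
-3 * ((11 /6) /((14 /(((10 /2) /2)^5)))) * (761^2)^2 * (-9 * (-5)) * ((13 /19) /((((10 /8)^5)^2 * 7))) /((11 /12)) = -3857408902987481088 /581875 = -6629274161954.85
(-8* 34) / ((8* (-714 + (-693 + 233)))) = 17 / 587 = 0.03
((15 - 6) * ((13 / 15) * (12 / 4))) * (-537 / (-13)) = 4833 / 5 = 966.60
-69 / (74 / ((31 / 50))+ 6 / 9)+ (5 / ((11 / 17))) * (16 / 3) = 14968559 / 368346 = 40.64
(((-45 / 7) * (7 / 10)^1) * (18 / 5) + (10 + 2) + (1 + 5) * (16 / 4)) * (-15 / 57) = -99 / 19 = -5.21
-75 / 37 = -2.03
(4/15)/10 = 2/75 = 0.03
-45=-45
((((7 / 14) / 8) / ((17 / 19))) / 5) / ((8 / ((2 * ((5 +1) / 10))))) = 57 / 27200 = 0.00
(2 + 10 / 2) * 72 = 504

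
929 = 929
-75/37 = -2.03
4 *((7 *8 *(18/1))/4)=1008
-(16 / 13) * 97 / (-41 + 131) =-776 / 585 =-1.33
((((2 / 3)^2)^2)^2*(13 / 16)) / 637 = 16 / 321489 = 0.00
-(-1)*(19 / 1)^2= 361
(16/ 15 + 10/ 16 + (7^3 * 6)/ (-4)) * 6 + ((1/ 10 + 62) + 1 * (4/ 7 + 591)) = -67849/ 28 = -2423.18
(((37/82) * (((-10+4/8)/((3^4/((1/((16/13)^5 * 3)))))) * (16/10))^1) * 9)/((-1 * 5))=261018979/14509670400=0.02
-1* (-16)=16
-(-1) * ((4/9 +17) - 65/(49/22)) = -11.74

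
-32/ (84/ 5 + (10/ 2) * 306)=-80/ 3867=-0.02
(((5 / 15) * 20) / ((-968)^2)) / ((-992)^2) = 5 / 691568689152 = 0.00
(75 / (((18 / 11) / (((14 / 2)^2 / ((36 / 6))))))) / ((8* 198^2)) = 1225 / 1026432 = 0.00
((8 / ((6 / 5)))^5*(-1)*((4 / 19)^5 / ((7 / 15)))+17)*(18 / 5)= 19.19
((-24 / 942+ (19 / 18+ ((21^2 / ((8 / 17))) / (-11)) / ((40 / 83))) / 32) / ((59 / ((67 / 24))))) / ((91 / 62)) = -20040667681 / 112685506560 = -0.18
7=7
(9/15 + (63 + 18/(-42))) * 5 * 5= 11055/7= 1579.29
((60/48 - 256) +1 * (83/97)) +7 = -95795/388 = -246.89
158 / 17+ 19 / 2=18.79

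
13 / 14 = 0.93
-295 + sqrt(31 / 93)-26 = -321 + sqrt(3) / 3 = -320.42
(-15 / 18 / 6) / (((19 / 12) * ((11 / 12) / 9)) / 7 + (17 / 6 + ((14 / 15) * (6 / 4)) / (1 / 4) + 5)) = -6300 / 610381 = -0.01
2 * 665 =1330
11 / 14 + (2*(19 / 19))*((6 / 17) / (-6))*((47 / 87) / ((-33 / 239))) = 851401 / 683298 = 1.25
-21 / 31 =-0.68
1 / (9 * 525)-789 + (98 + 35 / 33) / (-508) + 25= -20177264287 / 26403300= -764.19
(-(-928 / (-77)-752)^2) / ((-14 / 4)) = 6492529152 / 41503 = 156435.18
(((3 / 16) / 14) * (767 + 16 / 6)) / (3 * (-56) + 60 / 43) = -0.06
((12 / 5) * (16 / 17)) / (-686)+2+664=19417134 / 29155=666.00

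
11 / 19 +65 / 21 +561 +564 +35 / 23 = 10371808 / 9177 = 1130.20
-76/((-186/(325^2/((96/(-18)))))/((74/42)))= -74254375/5208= -14257.75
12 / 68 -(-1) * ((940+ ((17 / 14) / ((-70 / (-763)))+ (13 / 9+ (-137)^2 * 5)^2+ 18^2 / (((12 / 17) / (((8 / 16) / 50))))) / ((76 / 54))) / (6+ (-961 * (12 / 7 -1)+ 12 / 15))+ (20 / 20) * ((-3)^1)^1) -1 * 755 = -4244958414070843 / 460992060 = -9208311.34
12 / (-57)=-4 / 19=-0.21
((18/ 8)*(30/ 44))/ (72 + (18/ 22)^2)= 165/ 7816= 0.02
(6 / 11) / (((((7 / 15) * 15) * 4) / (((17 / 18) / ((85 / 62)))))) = 31 / 2310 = 0.01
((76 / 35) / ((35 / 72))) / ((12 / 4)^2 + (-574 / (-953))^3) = 4736142824544 / 9774064075825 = 0.48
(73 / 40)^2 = 5329 / 1600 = 3.33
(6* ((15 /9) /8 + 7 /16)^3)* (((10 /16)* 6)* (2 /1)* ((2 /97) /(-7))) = -148955 /4171776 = -0.04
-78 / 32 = -39 / 16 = -2.44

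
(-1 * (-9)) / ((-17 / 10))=-90 / 17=-5.29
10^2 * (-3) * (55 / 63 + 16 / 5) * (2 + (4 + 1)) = -25660 / 3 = -8553.33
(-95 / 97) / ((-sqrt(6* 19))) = 0.09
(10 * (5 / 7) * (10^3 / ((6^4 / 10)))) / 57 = 31250 / 32319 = 0.97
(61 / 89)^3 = 226981 / 704969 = 0.32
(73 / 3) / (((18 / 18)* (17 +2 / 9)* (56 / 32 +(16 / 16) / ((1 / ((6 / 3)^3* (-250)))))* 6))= -146 / 1238915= -0.00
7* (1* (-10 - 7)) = -119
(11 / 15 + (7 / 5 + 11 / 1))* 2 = 394 / 15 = 26.27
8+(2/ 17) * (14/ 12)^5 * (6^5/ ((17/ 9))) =304838/ 289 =1054.80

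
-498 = -498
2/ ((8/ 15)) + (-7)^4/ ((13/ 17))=163463/ 52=3143.52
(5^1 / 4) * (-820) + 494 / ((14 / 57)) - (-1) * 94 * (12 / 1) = 14800 / 7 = 2114.29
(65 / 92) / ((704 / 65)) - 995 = -64439935 / 64768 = -994.93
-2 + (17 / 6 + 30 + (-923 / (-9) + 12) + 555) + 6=12715 / 18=706.39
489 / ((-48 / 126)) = -1283.62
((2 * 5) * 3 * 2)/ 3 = 20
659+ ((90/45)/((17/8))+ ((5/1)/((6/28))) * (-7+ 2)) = 27707/51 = 543.27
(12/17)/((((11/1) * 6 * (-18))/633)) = -211/561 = -0.38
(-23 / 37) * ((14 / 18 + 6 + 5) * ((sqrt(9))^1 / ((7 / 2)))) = -4876 / 777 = -6.28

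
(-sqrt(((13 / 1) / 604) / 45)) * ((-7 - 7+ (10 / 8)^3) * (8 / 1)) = 257 * sqrt(9815) / 12080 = 2.11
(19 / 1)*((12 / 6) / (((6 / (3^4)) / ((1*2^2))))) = 2052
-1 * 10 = -10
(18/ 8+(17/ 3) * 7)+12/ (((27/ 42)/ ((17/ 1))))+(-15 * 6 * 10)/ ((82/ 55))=-40083/ 164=-244.41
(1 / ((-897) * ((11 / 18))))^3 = -216 / 35578826569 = -0.00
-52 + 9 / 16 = -823 / 16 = -51.44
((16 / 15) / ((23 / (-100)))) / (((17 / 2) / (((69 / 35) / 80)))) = -8 / 595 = -0.01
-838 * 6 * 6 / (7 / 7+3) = -7542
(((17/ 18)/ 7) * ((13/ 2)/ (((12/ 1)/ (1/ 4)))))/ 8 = 221/ 96768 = 0.00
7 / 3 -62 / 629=4217 / 1887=2.23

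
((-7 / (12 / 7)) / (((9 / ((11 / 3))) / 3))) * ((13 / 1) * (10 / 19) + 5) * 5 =-67375 / 228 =-295.50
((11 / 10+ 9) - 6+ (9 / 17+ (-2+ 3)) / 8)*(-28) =-120.15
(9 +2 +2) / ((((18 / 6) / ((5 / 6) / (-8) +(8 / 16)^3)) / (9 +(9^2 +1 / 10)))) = 11713 / 1440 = 8.13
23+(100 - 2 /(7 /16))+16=941 /7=134.43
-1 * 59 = -59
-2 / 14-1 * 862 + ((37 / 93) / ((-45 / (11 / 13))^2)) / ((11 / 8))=-192075469583 / 222788475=-862.14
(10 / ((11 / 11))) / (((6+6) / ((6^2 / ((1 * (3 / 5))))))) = 50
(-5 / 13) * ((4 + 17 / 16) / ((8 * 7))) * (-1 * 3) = 0.10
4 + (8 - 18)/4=1.50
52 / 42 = 26 / 21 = 1.24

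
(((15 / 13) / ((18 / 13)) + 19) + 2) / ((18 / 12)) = 131 / 9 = 14.56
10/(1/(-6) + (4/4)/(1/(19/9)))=36/7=5.14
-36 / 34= -18 / 17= -1.06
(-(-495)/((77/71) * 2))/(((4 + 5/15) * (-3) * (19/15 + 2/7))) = -47925/4238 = -11.31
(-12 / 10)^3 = -216 / 125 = -1.73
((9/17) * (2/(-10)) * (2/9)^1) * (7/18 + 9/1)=-169/765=-0.22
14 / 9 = 1.56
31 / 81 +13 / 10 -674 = -544577 / 810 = -672.32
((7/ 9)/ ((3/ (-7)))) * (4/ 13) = -196/ 351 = -0.56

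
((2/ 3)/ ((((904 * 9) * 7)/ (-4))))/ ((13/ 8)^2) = -64/ 3609333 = -0.00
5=5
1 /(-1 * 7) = -1 /7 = -0.14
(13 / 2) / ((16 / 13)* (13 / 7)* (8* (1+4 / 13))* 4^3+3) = 1183 / 279074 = 0.00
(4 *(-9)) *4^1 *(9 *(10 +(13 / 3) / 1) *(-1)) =18576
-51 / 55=-0.93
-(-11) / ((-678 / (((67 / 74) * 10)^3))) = -413549125 / 34342734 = -12.04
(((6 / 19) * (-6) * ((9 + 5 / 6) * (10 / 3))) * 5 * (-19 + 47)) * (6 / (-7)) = 141600 / 19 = 7452.63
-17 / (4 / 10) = -85 / 2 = -42.50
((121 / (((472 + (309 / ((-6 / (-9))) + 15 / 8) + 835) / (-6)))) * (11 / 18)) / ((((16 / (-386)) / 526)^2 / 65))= -2620116935.23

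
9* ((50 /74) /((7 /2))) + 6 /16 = 4377 /2072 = 2.11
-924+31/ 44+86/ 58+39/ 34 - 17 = -937.67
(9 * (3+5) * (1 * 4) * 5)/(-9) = -160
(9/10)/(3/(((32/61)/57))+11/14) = 1008/365965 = 0.00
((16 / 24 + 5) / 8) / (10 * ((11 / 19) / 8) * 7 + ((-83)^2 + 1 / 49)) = 15827 / 154041462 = 0.00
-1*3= -3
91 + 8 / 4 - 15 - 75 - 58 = -55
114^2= 12996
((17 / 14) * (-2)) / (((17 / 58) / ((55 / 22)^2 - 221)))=24911 / 14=1779.36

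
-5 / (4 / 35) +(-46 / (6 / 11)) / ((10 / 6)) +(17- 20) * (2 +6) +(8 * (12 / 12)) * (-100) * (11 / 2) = -90367 / 20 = -4518.35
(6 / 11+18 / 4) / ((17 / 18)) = 999 / 187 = 5.34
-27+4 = -23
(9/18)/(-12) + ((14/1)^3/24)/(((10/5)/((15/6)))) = 1143/8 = 142.88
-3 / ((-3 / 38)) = 38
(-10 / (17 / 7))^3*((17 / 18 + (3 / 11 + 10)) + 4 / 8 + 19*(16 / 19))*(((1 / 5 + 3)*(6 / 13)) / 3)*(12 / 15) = -4818903040 / 6323031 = -762.12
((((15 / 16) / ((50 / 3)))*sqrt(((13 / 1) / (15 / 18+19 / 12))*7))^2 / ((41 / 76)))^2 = 176523501609 / 3619125760000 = 0.05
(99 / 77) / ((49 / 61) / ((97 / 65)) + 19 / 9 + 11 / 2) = 958554 / 6075713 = 0.16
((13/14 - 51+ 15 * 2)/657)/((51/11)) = -3091/469098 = -0.01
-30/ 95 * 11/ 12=-11/ 38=-0.29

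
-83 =-83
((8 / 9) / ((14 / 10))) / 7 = 40 / 441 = 0.09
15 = 15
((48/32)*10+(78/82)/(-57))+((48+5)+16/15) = 806849/11685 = 69.05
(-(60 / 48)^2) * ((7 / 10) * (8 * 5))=-175 / 4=-43.75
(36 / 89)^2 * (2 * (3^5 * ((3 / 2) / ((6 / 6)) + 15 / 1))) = 10392624 / 7921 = 1312.03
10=10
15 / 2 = 7.50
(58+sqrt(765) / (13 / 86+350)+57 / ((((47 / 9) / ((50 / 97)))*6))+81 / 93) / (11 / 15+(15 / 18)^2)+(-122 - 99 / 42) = -41935019773 / 508501742+46440*sqrt(85) / 7739041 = -82.41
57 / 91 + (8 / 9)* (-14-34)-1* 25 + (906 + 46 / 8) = 922423 / 1092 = 844.71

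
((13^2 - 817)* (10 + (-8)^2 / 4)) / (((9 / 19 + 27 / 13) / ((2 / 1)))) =-462384 / 35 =-13210.97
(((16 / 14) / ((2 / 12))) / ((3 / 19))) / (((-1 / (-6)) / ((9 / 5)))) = 16416 / 35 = 469.03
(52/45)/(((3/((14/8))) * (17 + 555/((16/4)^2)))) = 1456/111645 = 0.01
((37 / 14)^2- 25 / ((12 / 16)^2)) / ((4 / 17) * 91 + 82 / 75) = -28083575 / 16872072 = -1.66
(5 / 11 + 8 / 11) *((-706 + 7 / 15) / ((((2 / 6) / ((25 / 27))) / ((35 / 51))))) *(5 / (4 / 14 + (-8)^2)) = -33706855 / 272646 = -123.63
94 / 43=2.19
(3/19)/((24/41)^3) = 68921/87552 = 0.79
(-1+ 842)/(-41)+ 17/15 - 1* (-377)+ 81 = 269752/615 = 438.62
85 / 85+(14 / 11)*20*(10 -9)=291 / 11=26.45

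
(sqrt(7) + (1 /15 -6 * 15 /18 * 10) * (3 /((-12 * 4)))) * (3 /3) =sqrt(7) + 749 /240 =5.77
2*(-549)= -1098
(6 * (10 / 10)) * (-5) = -30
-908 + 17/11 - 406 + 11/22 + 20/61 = -1760203/1342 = -1311.63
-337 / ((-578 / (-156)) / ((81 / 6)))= -354861 / 289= -1227.89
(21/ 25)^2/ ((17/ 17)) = 441/ 625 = 0.71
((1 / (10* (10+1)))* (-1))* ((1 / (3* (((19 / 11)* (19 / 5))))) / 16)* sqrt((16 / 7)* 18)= -sqrt(14) / 20216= -0.00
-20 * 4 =-80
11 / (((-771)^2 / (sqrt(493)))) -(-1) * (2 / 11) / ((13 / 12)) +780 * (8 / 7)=11 * sqrt(493) / 594441 +892488 / 1001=891.60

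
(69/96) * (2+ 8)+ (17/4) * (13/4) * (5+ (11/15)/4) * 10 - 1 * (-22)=71533/96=745.14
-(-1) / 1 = 1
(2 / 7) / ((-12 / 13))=-13 / 42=-0.31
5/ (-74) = -5/ 74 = -0.07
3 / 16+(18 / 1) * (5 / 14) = 741 / 112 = 6.62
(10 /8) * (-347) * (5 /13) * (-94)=15681.73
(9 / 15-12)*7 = -399 / 5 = -79.80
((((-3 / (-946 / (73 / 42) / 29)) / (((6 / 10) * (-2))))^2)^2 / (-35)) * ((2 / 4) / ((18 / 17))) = -42681764622032125 / 10048060252926126047232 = -0.00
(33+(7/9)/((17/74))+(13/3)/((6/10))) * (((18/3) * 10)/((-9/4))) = -177920/153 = -1162.88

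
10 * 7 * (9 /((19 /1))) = 630 /19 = 33.16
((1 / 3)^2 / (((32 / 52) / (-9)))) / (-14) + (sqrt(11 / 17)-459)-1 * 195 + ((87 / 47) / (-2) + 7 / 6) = -10322327 / 15792 + sqrt(187) / 17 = -652.84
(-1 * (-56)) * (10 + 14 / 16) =609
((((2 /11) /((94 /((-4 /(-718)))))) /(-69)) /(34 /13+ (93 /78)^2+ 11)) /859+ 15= 1677358478595823 /111823898573145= 15.00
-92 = -92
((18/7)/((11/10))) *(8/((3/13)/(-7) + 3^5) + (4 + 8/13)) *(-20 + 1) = -152311296/737737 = -206.46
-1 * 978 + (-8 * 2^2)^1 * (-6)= -786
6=6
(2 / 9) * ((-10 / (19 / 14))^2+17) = 17158 / 1083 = 15.84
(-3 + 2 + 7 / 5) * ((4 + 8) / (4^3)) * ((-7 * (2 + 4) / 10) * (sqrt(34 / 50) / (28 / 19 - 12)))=1197 * sqrt(17) / 200000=0.02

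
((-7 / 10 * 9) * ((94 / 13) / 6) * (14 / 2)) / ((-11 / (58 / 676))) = 200361 / 483340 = 0.41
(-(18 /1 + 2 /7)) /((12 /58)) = -1856 /21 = -88.38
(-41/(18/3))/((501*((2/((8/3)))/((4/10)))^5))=-671744/1141340625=-0.00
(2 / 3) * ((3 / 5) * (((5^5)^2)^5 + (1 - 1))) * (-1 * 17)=-603961325396085157990455627441406250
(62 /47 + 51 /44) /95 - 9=-352603 /39292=-8.97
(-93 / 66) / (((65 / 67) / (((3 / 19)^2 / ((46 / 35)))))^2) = -552322071 / 1025272839448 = -0.00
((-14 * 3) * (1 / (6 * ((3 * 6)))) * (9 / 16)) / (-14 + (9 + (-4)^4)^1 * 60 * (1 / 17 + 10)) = -119 / 86997184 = -0.00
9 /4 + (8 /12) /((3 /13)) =185 /36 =5.14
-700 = -700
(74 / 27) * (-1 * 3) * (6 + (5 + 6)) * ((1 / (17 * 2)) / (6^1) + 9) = -67969 / 54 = -1258.69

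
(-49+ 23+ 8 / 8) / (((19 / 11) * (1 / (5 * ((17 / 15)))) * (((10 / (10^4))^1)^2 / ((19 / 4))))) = -1168750000 / 3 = -389583333.33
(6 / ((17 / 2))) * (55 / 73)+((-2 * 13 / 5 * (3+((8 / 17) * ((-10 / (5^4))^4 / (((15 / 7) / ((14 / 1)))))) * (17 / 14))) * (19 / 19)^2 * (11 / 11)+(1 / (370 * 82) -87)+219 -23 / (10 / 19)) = 10097613395128721777 / 137885522460937500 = 73.23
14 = 14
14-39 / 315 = 1457 / 105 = 13.88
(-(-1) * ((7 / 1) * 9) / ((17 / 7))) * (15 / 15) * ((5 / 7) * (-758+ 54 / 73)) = -14031.59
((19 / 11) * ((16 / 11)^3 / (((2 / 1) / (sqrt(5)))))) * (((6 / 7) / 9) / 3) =0.19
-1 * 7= -7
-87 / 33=-29 / 11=-2.64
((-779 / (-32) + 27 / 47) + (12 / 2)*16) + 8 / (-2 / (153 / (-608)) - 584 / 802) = 20322927659 / 166545440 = 122.03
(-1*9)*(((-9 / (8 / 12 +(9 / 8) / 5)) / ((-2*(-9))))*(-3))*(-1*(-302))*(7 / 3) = -1141560 / 107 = -10668.79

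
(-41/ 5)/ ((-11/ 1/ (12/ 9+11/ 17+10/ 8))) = 27019/ 11220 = 2.41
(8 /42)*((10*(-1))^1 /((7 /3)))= -40 /49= -0.82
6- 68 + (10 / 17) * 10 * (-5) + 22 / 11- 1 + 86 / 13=-18519 / 221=-83.80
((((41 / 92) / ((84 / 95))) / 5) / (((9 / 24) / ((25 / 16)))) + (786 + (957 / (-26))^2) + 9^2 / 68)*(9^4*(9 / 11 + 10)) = 208058567864787 / 1368224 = 152064696.91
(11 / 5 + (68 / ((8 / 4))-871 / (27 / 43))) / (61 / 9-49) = 91189 / 2850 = 32.00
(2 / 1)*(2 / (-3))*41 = -164 / 3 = -54.67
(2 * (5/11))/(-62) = -0.01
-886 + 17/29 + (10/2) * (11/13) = -332206/377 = -881.18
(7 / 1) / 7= 1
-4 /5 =-0.80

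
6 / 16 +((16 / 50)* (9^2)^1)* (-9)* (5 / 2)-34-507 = -44953 / 40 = -1123.82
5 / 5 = 1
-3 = -3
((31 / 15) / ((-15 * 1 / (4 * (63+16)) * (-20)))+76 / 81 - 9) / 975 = -59584 / 9871875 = -0.01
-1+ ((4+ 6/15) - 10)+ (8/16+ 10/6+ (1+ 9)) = 167/30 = 5.57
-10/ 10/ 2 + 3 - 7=-9/ 2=-4.50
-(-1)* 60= 60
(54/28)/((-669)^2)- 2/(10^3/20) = -696131/17405150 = -0.04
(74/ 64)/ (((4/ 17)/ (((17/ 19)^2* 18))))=1636029/ 23104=70.81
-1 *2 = -2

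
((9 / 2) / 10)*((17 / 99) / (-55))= -17 / 12100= -0.00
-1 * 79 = -79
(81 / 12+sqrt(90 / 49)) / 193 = 3 * sqrt(10) / 1351+27 / 772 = 0.04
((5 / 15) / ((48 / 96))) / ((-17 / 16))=-32 / 51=-0.63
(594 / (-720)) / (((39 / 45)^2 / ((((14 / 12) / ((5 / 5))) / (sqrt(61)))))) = -3465 *sqrt(61) / 164944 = -0.16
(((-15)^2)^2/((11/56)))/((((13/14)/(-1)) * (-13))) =39690000/1859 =21350.19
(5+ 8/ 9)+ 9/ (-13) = 608/ 117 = 5.20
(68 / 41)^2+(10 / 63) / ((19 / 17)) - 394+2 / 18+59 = -222676108 / 670719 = -332.00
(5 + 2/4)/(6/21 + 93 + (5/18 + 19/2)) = 693/12986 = 0.05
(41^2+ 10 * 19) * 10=18710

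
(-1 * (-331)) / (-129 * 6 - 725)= -0.22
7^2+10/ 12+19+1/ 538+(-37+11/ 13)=342860/ 10491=32.68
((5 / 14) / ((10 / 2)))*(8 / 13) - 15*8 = -10916 / 91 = -119.96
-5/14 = -0.36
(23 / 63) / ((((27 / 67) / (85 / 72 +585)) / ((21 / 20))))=13007581 / 23328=557.60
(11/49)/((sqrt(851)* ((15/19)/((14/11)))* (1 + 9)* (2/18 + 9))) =57* sqrt(851)/12211850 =0.00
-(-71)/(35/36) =2556/35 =73.03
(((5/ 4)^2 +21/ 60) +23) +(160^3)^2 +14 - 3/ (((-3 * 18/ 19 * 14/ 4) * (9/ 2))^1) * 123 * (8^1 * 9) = 28185722881062493/ 1680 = 16777216000632.44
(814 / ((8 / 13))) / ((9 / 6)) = 881.83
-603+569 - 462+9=-487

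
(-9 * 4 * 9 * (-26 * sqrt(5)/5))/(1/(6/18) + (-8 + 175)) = 4212 * sqrt(5)/425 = 22.16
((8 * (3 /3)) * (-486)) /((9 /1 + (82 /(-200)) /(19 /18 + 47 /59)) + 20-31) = 382384800 /218471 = 1750.28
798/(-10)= -399/5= -79.80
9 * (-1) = -9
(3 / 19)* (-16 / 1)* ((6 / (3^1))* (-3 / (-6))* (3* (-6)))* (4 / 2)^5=27648 / 19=1455.16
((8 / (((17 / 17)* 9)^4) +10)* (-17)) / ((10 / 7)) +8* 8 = -55.01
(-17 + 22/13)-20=-459/13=-35.31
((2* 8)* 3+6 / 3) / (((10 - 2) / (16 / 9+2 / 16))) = 11.89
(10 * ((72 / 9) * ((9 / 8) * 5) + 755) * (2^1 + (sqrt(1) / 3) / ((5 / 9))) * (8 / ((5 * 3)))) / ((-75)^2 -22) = 2560 / 1293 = 1.98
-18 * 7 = -126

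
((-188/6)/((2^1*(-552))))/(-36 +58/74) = -1739/2157768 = -0.00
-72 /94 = -36 /47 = -0.77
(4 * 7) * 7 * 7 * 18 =24696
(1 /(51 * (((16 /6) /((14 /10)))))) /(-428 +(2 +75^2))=7 /3535320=0.00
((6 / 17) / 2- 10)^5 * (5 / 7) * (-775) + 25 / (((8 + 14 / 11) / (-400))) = 1509962177096375 / 29816997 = 50640987.66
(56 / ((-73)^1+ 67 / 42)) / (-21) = 112 / 2999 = 0.04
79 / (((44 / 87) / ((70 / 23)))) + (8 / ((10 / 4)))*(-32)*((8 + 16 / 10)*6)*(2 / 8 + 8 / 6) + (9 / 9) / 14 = -392427187 / 44275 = -8863.40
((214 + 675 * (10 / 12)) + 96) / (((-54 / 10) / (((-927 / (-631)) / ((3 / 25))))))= -22466875 / 11358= -1978.07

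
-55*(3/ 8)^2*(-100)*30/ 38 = 185625/ 304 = 610.61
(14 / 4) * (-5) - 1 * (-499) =963 / 2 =481.50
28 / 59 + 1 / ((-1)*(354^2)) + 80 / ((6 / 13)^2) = 47122591 / 125316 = 376.03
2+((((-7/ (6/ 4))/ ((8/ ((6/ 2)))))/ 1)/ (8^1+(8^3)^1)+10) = 24953/ 2080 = 12.00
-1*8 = -8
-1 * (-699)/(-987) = -233/329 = -0.71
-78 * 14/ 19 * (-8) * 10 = 87360/ 19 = 4597.89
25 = 25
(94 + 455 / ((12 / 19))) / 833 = 9773 / 9996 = 0.98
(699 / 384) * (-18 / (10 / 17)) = -35649 / 640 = -55.70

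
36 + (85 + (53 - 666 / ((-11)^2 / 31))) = 408 / 121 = 3.37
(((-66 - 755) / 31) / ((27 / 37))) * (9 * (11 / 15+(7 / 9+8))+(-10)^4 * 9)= -13682651356 / 4185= -3269450.74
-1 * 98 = -98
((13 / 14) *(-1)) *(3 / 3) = -13 / 14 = -0.93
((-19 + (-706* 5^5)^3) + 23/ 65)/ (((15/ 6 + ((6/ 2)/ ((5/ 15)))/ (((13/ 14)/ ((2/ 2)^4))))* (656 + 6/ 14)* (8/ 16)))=-2683618480255378.06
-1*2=-2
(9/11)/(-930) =-3/3410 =-0.00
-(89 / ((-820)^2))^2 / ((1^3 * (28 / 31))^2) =-7612081 / 354463459840000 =-0.00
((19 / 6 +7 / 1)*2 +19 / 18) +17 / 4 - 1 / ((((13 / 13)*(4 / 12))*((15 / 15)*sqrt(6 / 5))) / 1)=923 / 36 - sqrt(30) / 2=22.90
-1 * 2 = -2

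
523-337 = 186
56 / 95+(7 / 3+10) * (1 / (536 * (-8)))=716869 / 1222080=0.59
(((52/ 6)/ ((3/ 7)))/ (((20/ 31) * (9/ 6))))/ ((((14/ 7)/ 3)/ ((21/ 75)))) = 19747/ 2250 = 8.78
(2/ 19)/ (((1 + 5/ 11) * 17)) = 11/ 2584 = 0.00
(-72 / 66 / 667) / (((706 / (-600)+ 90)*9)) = -400 / 195509039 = -0.00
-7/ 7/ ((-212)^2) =-1/ 44944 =-0.00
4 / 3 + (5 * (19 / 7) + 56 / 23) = 8375 / 483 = 17.34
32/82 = 16/41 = 0.39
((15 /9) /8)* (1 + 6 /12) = 0.31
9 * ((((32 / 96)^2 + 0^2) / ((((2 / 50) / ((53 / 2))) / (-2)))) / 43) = -1325 / 43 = -30.81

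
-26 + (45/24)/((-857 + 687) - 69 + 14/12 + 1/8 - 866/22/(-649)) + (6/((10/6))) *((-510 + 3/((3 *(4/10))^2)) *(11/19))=-1678188215335/1547268914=-1084.61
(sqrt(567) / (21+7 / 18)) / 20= 0.06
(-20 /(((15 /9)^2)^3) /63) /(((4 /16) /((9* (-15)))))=34992 /4375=8.00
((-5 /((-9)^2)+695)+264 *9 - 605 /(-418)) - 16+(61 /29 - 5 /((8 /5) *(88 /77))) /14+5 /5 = 122261141767 /39989376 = 3057.34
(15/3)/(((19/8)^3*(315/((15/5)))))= 512/144039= 0.00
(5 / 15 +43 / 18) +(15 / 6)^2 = 323 / 36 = 8.97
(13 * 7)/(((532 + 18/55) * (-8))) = -5005/234224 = -0.02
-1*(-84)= 84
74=74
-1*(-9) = 9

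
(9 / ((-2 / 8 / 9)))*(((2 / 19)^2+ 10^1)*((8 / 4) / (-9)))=260208 / 361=720.80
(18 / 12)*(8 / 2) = 6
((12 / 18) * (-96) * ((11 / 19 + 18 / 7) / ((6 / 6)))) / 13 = -26816 / 1729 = -15.51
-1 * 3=-3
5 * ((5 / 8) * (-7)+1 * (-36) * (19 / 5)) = -5647 / 8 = -705.88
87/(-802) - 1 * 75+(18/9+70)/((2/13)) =315099/802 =392.89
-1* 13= -13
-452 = -452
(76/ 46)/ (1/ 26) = 988/ 23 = 42.96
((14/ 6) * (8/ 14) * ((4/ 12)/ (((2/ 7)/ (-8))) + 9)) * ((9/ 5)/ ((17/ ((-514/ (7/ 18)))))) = 37008/ 595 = 62.20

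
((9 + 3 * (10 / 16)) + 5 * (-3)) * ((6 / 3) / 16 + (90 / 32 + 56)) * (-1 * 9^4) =204171759 / 128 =1595091.87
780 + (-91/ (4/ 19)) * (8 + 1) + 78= -12129/ 4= -3032.25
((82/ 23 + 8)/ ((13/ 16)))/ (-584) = -532/ 21827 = -0.02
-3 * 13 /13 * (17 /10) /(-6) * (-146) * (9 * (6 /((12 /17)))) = -189873 /20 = -9493.65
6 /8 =0.75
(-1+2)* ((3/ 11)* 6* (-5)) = -90/ 11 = -8.18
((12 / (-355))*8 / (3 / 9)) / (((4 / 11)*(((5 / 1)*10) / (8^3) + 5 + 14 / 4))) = -0.26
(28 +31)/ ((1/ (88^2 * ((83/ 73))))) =37922368/ 73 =519484.49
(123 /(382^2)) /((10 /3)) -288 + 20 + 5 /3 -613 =-879.33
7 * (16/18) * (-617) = -34552/9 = -3839.11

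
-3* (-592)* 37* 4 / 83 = 262848 / 83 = 3166.84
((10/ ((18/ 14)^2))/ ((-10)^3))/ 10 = -49/ 81000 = -0.00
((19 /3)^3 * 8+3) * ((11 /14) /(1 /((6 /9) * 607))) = 647127.30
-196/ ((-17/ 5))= 57.65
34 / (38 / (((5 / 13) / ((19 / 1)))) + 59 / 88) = 14960 / 826263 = 0.02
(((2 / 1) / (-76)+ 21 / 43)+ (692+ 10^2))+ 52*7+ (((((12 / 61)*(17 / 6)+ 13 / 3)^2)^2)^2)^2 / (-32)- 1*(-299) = -138481077096829289783544465940349819071001060181025 / 41360851452114528911185589064149399352864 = -3348119592.20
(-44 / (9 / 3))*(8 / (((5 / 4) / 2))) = -2816 / 15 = -187.73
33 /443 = 0.07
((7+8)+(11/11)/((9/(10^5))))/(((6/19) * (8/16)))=1902565/27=70465.37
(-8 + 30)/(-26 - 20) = -11/23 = -0.48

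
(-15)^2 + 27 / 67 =15102 / 67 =225.40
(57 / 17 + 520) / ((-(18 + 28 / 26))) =-3731 / 136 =-27.43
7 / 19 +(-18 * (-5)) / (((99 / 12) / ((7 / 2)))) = 8057 / 209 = 38.55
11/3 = 3.67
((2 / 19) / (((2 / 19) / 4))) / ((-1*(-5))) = 4 / 5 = 0.80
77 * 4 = 308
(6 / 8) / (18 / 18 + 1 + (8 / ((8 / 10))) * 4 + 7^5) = 3 / 67396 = 0.00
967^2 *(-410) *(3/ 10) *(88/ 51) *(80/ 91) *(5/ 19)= -1349520444800/ 29393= -45912987.61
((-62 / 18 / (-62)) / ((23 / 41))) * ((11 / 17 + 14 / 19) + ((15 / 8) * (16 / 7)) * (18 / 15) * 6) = 996259 / 312018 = 3.19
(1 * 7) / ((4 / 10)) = 17.50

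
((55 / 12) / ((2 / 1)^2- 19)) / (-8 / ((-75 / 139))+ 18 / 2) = -0.01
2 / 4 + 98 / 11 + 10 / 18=1973 / 198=9.96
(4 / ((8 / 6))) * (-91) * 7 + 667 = -1244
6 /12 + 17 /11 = 45 /22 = 2.05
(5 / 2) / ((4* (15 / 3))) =1 / 8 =0.12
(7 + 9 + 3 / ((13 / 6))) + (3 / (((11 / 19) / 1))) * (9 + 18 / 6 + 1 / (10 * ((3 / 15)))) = 23497 / 286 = 82.16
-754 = -754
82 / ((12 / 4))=82 / 3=27.33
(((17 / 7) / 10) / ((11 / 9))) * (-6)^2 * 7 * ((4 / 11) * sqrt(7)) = 11016 * sqrt(7) / 605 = 48.17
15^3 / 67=3375 / 67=50.37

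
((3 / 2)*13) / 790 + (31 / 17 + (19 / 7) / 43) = 15452883 / 8084860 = 1.91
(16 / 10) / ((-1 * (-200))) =1 / 125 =0.01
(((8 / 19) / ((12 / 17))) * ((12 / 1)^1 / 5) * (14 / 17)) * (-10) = -224 / 19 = -11.79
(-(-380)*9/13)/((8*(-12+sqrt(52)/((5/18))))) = 7125/9568+4275*sqrt(13)/9568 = 2.36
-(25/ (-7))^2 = -625/ 49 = -12.76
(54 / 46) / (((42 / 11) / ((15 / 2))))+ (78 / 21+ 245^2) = 38659977 / 644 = 60031.02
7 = 7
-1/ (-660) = 1/ 660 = 0.00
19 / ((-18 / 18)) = -19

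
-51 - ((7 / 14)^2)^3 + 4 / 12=-9731 / 192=-50.68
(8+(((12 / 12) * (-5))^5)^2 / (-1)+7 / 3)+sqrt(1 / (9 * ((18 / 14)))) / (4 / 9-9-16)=-29296844 / 3-sqrt(7) / 221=-9765614.68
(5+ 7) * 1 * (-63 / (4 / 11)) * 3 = -6237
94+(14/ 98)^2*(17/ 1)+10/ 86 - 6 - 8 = 169536/ 2107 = 80.46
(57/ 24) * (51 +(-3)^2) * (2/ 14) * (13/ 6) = 1235/ 28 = 44.11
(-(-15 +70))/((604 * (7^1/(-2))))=55/2114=0.03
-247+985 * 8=7633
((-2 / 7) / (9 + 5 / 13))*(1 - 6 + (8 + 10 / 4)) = -143 / 854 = -0.17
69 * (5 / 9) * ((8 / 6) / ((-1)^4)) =460 / 9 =51.11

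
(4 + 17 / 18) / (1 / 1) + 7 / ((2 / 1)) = 76 / 9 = 8.44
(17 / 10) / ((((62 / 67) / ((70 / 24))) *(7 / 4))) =1139 / 372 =3.06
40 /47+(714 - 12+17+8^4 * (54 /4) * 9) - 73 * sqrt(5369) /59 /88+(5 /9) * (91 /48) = 10119207097 /20304 - 73 * sqrt(5369) /5192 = 498383.87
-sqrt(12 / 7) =-2 * sqrt(21) / 7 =-1.31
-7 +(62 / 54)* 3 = -32 / 9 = -3.56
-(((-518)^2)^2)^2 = -5183678737521468088576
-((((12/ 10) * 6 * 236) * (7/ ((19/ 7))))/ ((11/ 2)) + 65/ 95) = -833323/ 1045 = -797.44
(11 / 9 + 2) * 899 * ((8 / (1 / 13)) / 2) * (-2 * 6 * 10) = -54227680 / 3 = -18075893.33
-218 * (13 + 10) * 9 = -45126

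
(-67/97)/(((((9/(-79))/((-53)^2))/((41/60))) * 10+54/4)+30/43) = -52424698462/1077536350587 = -0.05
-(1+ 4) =-5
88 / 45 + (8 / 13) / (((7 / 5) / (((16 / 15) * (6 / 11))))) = 99608 / 45045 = 2.21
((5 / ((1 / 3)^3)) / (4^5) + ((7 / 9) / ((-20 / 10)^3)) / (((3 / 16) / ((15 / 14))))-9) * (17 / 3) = -1476433 / 27648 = -53.40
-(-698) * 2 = 1396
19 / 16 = 1.19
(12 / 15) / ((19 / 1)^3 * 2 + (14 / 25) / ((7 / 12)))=10 / 171487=0.00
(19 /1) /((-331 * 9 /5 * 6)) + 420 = 7506985 /17874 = 419.99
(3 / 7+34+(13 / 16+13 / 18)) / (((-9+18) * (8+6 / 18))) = 36251 / 75600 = 0.48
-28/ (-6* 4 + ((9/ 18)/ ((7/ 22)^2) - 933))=1372/ 46651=0.03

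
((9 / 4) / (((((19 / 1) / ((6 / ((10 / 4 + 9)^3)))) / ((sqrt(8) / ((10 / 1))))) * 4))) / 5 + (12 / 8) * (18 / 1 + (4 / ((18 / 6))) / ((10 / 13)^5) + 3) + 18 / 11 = 27 * sqrt(2) / 5779325 + 22309223 / 550000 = 40.56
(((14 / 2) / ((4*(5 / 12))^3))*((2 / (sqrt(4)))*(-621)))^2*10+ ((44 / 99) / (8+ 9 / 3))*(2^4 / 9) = 8816308.65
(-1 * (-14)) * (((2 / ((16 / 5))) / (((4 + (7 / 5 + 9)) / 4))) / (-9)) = -175 / 648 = -0.27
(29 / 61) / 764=29 / 46604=0.00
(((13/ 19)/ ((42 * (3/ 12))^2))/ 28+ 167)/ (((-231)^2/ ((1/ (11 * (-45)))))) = -9795064/ 1549242452835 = -0.00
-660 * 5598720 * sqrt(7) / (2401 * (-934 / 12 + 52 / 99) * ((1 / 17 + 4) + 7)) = 3109473100800 * sqrt(7) / 1727349029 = 4762.73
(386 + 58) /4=111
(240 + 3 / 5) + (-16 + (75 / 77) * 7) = 12728 / 55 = 231.42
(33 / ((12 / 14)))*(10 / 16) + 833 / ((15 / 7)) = 99071 / 240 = 412.80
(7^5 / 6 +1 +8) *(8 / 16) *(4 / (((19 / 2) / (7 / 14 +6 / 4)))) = 67444 / 57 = 1183.23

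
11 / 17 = 0.65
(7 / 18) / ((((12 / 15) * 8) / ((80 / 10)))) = 35 / 72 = 0.49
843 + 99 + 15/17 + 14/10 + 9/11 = 883669/935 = 945.10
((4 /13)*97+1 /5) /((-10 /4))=-3906 /325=-12.02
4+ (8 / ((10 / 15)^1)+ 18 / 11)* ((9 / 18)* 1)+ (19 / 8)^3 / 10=684729 / 56320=12.16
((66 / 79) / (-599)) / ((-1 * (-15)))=-22 / 236605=-0.00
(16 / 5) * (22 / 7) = 352 / 35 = 10.06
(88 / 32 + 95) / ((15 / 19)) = 7429 / 60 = 123.82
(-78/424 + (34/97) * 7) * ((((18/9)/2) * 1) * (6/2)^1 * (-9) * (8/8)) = -61.28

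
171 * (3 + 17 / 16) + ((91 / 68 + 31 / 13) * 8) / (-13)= 31828083 / 45968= 692.40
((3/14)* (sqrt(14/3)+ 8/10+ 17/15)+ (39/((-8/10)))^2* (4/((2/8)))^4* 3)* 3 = 3* sqrt(42)/14+ 98122752087/70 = 1401753602.63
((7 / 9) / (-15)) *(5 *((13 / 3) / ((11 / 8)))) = -728 / 891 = -0.82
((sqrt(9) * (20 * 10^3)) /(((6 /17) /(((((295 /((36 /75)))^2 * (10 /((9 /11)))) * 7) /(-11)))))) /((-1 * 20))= 4045302734375 /162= 24971004533.18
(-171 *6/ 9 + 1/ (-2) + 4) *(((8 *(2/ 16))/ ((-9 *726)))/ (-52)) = -17/ 52272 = -0.00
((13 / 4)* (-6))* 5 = -195 / 2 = -97.50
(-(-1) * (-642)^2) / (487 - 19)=11449 / 13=880.69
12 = 12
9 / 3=3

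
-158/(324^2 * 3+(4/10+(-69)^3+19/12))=9480/814741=0.01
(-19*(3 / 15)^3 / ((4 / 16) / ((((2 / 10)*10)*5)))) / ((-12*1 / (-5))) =-38 / 15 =-2.53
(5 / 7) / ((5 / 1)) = 1 / 7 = 0.14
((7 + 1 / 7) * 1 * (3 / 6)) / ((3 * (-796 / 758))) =-9475 / 8358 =-1.13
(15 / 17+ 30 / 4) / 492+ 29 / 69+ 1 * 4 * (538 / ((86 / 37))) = 15324663265 / 16543992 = 926.30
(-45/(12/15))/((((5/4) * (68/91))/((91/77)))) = -53235/748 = -71.17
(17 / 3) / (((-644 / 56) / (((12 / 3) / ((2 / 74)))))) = -5032 / 69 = -72.93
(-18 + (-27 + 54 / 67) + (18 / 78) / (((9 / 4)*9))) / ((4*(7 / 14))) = -1039043 / 47034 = -22.09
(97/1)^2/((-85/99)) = -931491/85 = -10958.72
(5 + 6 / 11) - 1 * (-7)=12.55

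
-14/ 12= -7/ 6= -1.17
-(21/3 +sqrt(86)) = -sqrt(86) - 7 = -16.27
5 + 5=10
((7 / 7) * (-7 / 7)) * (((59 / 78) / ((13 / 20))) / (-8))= 295 / 2028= 0.15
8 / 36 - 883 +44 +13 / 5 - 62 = -40418 / 45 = -898.18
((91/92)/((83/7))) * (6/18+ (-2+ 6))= 8281/22908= 0.36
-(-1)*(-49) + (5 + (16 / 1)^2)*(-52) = -13621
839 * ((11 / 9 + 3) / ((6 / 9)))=15941 / 3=5313.67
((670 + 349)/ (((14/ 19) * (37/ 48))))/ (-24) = -19361/ 259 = -74.75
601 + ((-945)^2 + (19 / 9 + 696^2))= 12402397 / 9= 1378044.11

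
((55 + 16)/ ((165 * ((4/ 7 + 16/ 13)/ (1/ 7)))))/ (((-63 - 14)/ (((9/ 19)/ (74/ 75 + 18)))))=-41535/ 3758294848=-0.00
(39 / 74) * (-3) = -117 / 74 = -1.58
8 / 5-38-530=-566.40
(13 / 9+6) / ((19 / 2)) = 134 / 171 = 0.78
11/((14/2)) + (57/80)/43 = 38239/24080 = 1.59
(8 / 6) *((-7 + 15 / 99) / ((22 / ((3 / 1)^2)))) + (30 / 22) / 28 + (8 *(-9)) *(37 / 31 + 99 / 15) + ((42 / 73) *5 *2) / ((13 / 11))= -279057495757 / 498357860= -559.95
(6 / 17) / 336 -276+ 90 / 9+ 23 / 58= -7332751 / 27608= -265.60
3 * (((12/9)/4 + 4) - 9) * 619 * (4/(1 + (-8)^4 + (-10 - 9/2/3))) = -69328/8171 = -8.48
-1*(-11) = 11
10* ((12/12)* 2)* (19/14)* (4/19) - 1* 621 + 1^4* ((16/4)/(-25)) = -107703/175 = -615.45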